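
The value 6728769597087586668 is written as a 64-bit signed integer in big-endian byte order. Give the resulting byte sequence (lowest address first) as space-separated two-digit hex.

5D 61 64 4C 49 DA 99 6C

6728769597087586668 in hexadecimal, padded to 64 bits, is 0x5D61644C49DA996C.
Split into bytes (most-significant first): 5D 61 64 4C 49 DA 99 6C.
In big-endian order the high byte comes first in memory.
So the memory order matches the most-significant-first order: 5D 61 64 4C 49 DA 99 6C.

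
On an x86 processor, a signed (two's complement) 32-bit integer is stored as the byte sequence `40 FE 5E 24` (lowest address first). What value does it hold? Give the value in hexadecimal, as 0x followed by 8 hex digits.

Little-endian: lowest address holds the least-significant byte.
Reassemble most-significant byte first: 24 5E FE 40 → 0x245EFE40.

0x245EFE40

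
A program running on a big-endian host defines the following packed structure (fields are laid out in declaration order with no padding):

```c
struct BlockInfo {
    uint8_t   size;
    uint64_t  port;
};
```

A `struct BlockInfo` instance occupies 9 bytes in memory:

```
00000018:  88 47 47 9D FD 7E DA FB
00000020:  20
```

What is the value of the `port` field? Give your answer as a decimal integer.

`port` follows `size` (1 byte), so it starts at byte offset 1 and occupies 8 bytes.
Bytes at offsets 1..8: 47 47 9D FD 7E DA FB 20.
In big-endian order the high byte comes first in memory.
The bytes are already most-significant first: 0x47479DFD7EDAFB20.
0x47479DFD7EDAFB20 = 5136247612119907104.

5136247612119907104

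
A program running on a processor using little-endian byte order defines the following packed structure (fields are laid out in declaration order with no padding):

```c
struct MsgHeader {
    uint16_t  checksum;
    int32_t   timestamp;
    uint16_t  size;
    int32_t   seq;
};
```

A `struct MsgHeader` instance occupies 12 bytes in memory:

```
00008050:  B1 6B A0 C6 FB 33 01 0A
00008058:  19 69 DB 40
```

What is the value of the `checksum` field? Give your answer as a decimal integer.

27569

`checksum` is the first field, at byte offset 0, occupying 2 bytes.
Bytes at offsets 0..1: B1 6B.
Little-endian stores the least-significant byte at the lowest address.
Reassemble most-significant byte first: 6B B1 → 0x6BB1.
0x6BB1 = 27569.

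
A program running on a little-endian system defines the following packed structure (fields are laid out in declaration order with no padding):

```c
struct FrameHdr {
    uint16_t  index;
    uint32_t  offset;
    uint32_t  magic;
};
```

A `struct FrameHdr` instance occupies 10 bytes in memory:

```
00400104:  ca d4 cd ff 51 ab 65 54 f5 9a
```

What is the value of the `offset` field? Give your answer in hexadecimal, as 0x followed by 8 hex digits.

0xAB51FFCD

`offset` follows `index` (2 bytes), so it starts at byte offset 2 and occupies 4 bytes.
Bytes at offsets 2..5: CD FF 51 AB.
In little-endian order the low byte comes first in memory.
Reassemble most-significant byte first: AB 51 FF CD → 0xAB51FFCD.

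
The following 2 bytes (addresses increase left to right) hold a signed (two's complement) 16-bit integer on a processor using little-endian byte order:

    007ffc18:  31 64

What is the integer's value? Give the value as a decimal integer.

25649

Little-endian: lowest address holds the least-significant byte.
Reassemble most-significant byte first: 64 31 → 0x6431.
0x6431 = 25649.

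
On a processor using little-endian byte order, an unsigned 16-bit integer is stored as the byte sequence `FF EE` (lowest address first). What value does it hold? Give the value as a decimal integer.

Little-endian stores the least-significant byte at the lowest address.
Reassemble most-significant byte first: EE FF → 0xEEFF.
0xEEFF = 61183.

61183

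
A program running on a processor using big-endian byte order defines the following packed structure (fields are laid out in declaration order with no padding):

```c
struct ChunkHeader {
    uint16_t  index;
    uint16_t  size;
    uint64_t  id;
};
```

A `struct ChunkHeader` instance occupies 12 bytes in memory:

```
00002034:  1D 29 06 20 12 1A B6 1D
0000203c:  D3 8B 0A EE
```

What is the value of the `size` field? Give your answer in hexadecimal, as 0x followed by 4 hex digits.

`size` follows `index` (2 bytes), so it starts at byte offset 2 and occupies 2 bytes.
Bytes at offsets 2..3: 06 20.
In big-endian order the high byte comes first in memory.
The bytes are already most-significant first: 0x0620.

0x0620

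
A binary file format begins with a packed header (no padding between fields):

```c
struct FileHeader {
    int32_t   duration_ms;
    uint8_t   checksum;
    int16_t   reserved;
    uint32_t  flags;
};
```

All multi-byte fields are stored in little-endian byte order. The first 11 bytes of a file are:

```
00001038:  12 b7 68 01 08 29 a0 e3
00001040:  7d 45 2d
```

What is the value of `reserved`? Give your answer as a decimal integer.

`reserved` follows `duration_ms` (4 B), `checksum` (1 B), so it starts at offset 4 + 1 = 5 and occupies 2 bytes.
Bytes at offsets 5..6: 29 A0.
Little-endian stores the least-significant byte at the lowest address.
Reassemble most-significant byte first: A0 29 → 0xA029.
Top bit is set, so as a signed 16-bit value this is 0xA029 − 2^16 = -24535.

-24535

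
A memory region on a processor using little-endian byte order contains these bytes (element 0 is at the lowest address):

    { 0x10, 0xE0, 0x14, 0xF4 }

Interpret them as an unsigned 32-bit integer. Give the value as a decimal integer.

4095008784

Little-endian: lowest address holds the least-significant byte.
Reassemble most-significant byte first: F4 14 E0 10 → 0xF414E010.
0xF414E010 = 4095008784.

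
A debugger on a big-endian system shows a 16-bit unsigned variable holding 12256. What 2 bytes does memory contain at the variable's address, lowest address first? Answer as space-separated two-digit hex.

12256 in hexadecimal, padded to 16 bits, is 0x2FE0.
Split into bytes (most-significant first): 2F E0.
In big-endian order the high byte comes first in memory.
So the memory order matches the most-significant-first order: 2F E0.

2F E0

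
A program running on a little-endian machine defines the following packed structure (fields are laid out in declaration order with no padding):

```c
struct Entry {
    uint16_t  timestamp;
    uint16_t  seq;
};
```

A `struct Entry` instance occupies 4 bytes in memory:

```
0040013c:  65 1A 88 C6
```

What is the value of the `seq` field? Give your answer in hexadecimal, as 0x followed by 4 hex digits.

0xC688

`seq` follows `timestamp` (2 bytes), so it starts at byte offset 2 and occupies 2 bytes.
Bytes at offsets 2..3: 88 C6.
Little-endian stores the least-significant byte at the lowest address.
Reassemble most-significant byte first: C6 88 → 0xC688.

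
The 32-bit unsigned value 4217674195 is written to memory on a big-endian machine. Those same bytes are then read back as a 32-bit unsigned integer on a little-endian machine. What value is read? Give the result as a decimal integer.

4217674195 in 32-bit hexadecimal is 0xFB6499D3.
Stored big-endian, the bytes at ascending addresses are FB 64 99 D3.
Read back as little-endian, the first byte is least significant, giving 0xD39964FB.
0xD39964FB = 3550045435.

3550045435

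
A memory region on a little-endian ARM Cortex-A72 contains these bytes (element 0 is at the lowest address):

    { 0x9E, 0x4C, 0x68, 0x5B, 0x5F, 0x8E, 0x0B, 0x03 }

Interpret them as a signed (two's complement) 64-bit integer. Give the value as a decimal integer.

219425547064200350

In little-endian order the low byte comes first in memory.
Reassemble most-significant byte first: 03 0B 8E 5F 5B 68 4C 9E → 0x030B8E5F5B684C9E.
0x030B8E5F5B684C9E = 219425547064200350.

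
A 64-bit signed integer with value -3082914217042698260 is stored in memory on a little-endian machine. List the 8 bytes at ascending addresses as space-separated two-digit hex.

EC 1F 2B 84 DA 49 37 D5

Two's complement of -3082914217042698260 in 64 bits: 3082914217042698260 = 0x2AC8B6257BD4E014; invert → 0xD53749DA842B1FEB; add 1 → 0xD53749DA842B1FEC.
Split into bytes (most-significant first): D5 37 49 DA 84 2B 1F EC.
In little-endian order the low byte comes first in memory.
So at ascending addresses the bytes are EC 1F 2B 84 DA 49 37 D5.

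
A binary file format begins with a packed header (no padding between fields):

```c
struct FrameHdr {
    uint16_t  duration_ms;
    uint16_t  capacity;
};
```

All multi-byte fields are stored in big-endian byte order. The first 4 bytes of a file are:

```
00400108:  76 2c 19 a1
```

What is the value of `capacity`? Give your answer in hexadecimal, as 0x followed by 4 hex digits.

0x19A1

`capacity` follows `duration_ms` (2 bytes), so it starts at byte offset 2 and occupies 2 bytes.
Bytes at offsets 2..3: 19 A1.
In big-endian order the high byte comes first in memory.
The bytes are already most-significant first: 0x19A1.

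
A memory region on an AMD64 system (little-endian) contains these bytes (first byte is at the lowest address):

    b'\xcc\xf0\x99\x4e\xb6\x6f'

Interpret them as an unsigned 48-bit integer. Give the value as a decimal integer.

Little-endian stores the least-significant byte at the lowest address.
Reassemble most-significant byte first: 6F B6 4E 99 F0 CC → 0x6FB64E99F0CC.
0x6FB64E99F0CC = 122828793442508.

122828793442508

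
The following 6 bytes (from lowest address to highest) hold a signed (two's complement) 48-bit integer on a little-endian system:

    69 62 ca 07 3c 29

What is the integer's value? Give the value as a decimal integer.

In little-endian order the low byte comes first in memory.
Reassemble most-significant byte first: 29 3C 07 CA 62 69 → 0x293C07CA6269.
0x293C07CA6269 = 45337805480553.

45337805480553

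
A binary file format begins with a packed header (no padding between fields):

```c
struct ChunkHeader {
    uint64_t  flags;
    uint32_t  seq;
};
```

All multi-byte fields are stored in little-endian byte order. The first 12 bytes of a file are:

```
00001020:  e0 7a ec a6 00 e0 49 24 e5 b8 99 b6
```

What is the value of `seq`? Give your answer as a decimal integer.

`seq` follows `flags` (8 bytes), so it starts at byte offset 8 and occupies 4 bytes.
Bytes at offsets 8..11: E5 B8 99 B6.
Little-endian: lowest address holds the least-significant byte.
Reassemble most-significant byte first: B6 99 B8 E5 → 0xB699B8E5.
0xB699B8E5 = 3063527653.

3063527653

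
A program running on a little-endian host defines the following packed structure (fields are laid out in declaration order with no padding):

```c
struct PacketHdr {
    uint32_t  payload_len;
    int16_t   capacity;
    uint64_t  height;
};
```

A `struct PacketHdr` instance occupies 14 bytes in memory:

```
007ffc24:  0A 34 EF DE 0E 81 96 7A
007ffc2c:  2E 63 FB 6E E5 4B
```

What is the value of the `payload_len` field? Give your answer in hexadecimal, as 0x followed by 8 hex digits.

0xDEEF340A

`payload_len` is the first field, at byte offset 0, occupying 4 bytes.
Bytes at offsets 0..3: 0A 34 EF DE.
In little-endian order the low byte comes first in memory.
Reassemble most-significant byte first: DE EF 34 0A → 0xDEEF340A.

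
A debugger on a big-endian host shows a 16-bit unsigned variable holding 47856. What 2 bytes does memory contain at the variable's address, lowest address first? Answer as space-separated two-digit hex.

BA F0

47856 in hexadecimal, padded to 16 bits, is 0xBAF0.
Split into bytes (most-significant first): BA F0.
Big-endian: lowest address holds the most-significant byte.
So the memory order matches the most-significant-first order: BA F0.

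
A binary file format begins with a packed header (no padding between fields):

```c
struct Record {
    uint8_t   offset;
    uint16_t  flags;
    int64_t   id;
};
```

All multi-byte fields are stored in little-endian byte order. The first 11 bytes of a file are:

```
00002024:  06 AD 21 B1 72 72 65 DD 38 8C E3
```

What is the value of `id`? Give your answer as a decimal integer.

`id` follows `offset` (1 B), `flags` (2 B), so it starts at offset 1 + 2 = 3 and occupies 8 bytes.
Bytes at offsets 3..10: B1 72 72 65 DD 38 8C E3.
Little-endian stores the least-significant byte at the lowest address.
Reassemble most-significant byte first: E3 8C 38 DD 65 72 72 B1 → 0xE38C38DD657272B1.
Top bit is set, so as a signed 64-bit value this is 0xE38C38DD657272B1 − 2^64 = -2050201206819491151.

-2050201206819491151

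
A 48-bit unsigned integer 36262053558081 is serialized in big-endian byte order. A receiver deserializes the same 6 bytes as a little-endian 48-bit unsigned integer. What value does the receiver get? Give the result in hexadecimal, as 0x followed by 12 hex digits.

0x4137D2EAFA20

36262053558081 in 48-bit hexadecimal is 0x20FAEAD23741.
Stored big-endian, the bytes at ascending addresses are 20 FA EA D2 37 41.
Read back as little-endian, the first byte is least significant, giving 0x4137D2EAFA20.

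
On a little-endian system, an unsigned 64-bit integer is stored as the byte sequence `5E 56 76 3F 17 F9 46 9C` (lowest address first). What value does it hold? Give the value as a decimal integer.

11260961796530787934

In little-endian order the low byte comes first in memory.
Reassemble most-significant byte first: 9C 46 F9 17 3F 76 56 5E → 0x9C46F9173F76565E.
0x9C46F9173F76565E = 11260961796530787934.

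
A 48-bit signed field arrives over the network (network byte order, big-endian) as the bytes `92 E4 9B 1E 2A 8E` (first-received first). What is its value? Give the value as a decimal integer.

In big-endian order the high byte comes first in memory.
The bytes are already most-significant first: 0x92E49B1E2A8E.
Top bit is set, so as a signed 48-bit value this is 0x92E49B1E2A8E − 2^48 = -119964424066418.

-119964424066418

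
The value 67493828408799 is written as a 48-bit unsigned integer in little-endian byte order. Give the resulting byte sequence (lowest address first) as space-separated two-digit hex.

67493828408799 in hexadecimal, padded to 48 bits, is 0x3D62A1AAB5DF.
Split into bytes (most-significant first): 3D 62 A1 AA B5 DF.
In little-endian order the low byte comes first in memory.
So at ascending addresses the bytes are DF B5 AA A1 62 3D.

DF B5 AA A1 62 3D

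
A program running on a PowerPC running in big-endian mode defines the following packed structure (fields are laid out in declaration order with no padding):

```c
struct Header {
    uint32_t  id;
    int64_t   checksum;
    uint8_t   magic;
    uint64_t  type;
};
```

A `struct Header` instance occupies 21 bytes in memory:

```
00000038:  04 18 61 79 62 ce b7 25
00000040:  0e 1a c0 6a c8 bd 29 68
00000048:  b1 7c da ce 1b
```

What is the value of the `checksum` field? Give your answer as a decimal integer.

7119829430697640042

`checksum` follows `id` (4 bytes), so it starts at byte offset 4 and occupies 8 bytes.
Bytes at offsets 4..11: 62 CE B7 25 0E 1A C0 6A.
Big-endian: lowest address holds the most-significant byte.
The bytes are already most-significant first: 0x62CEB7250E1AC06A.
0x62CEB7250E1AC06A = 7119829430697640042.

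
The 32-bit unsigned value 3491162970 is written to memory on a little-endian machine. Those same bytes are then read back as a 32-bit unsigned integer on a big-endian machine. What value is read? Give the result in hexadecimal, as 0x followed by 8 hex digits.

0x5AEB16D0

3491162970 in 32-bit hexadecimal is 0xD016EB5A.
Stored little-endian, the bytes at ascending addresses are 5A EB 16 D0.
Read back as big-endian, the last byte is least significant, giving 0x5AEB16D0.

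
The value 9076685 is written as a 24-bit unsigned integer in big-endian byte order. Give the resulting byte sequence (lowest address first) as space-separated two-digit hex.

9076685 in hexadecimal, padded to 24 bits, is 0x8A7FCD.
Split into bytes (most-significant first): 8A 7F CD.
Big-endian: lowest address holds the most-significant byte.
So the memory order matches the most-significant-first order: 8A 7F CD.

8A 7F CD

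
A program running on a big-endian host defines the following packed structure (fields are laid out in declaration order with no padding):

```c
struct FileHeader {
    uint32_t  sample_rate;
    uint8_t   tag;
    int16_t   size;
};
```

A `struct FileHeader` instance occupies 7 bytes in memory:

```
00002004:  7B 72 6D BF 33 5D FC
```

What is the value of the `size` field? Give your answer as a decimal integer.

24060

`size` follows `sample_rate` (4 B), `tag` (1 B), so it starts at offset 4 + 1 = 5 and occupies 2 bytes.
Bytes at offsets 5..6: 5D FC.
Big-endian stores the most-significant byte at the lowest address.
The bytes are already most-significant first: 0x5DFC.
0x5DFC = 24060.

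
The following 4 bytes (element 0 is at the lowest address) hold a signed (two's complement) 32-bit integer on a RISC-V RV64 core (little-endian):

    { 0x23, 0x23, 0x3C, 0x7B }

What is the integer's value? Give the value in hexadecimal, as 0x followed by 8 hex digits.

0x7B3C2323

In little-endian order the low byte comes first in memory.
Reassemble most-significant byte first: 7B 3C 23 23 → 0x7B3C2323.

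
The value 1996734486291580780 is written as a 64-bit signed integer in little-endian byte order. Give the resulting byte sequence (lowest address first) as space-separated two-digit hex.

6C 87 2E A6 6F D3 B5 1B

1996734486291580780 in hexadecimal, padded to 64 bits, is 0x1BB5D36FA62E876C.
Split into bytes (most-significant first): 1B B5 D3 6F A6 2E 87 6C.
In little-endian order the low byte comes first in memory.
So at ascending addresses the bytes are 6C 87 2E A6 6F D3 B5 1B.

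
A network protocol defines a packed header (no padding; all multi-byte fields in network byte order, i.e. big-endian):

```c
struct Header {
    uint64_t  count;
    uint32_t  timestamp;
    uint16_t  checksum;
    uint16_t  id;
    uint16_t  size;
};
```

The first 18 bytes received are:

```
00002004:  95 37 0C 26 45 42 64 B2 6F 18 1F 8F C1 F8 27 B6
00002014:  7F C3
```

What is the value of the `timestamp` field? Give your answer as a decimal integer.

1863851919

`timestamp` follows `count` (8 bytes), so it starts at byte offset 8 and occupies 4 bytes.
Bytes at offsets 8..11: 6F 18 1F 8F.
Big-endian stores the most-significant byte at the lowest address.
The bytes are already most-significant first: 0x6F181F8F.
0x6F181F8F = 1863851919.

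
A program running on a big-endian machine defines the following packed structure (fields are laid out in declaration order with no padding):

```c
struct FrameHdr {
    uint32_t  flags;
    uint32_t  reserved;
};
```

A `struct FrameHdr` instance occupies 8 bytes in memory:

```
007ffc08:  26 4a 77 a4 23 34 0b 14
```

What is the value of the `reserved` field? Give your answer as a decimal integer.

`reserved` follows `flags` (4 bytes), so it starts at byte offset 4 and occupies 4 bytes.
Bytes at offsets 4..7: 23 34 0B 14.
In big-endian order the high byte comes first in memory.
The bytes are already most-significant first: 0x23340B14.
0x23340B14 = 590613268.

590613268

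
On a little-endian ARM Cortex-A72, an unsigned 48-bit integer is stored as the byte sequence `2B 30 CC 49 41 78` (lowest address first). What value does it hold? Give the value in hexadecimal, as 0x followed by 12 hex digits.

0x784149CC302B

Little-endian stores the least-significant byte at the lowest address.
Reassemble most-significant byte first: 78 41 49 CC 30 2B → 0x784149CC302B.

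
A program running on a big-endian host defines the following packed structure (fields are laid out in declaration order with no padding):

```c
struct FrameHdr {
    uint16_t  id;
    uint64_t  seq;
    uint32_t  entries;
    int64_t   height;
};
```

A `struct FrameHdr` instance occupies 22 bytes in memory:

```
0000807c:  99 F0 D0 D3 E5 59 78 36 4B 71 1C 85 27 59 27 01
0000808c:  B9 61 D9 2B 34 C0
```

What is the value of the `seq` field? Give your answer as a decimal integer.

`seq` follows `id` (2 bytes), so it starts at byte offset 2 and occupies 8 bytes.
Bytes at offsets 2..9: D0 D3 E5 59 78 36 4B 71.
Big-endian: lowest address holds the most-significant byte.
The bytes are already most-significant first: 0xD0D3E55978364B71.
0xD0D3E55978364B71 = 15047622952406633329.

15047622952406633329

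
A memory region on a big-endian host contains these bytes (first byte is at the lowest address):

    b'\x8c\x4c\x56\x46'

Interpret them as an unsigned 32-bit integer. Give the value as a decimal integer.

2353813062

In big-endian order the high byte comes first in memory.
The bytes are already most-significant first: 0x8C4C5646.
0x8C4C5646 = 2353813062.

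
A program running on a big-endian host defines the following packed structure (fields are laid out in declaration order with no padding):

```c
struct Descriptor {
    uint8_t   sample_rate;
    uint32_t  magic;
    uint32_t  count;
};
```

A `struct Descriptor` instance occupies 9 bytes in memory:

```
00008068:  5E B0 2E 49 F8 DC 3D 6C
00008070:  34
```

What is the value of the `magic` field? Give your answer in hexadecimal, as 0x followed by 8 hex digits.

`magic` follows `sample_rate` (1 byte), so it starts at byte offset 1 and occupies 4 bytes.
Bytes at offsets 1..4: B0 2E 49 F8.
In big-endian order the high byte comes first in memory.
The bytes are already most-significant first: 0xB02E49F8.

0xB02E49F8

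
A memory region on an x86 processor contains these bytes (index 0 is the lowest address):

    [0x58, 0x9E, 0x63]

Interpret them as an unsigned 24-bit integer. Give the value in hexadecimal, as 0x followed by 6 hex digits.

0x639E58

Little-endian: lowest address holds the least-significant byte.
Reassemble most-significant byte first: 63 9E 58 → 0x639E58.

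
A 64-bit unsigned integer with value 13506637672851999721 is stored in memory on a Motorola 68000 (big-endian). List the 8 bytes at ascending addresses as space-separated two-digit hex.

BB 71 37 66 F8 40 8B E9

13506637672851999721 in hexadecimal, padded to 64 bits, is 0xBB713766F8408BE9.
Split into bytes (most-significant first): BB 71 37 66 F8 40 8B E9.
Big-endian: lowest address holds the most-significant byte.
So the memory order matches the most-significant-first order: BB 71 37 66 F8 40 8B E9.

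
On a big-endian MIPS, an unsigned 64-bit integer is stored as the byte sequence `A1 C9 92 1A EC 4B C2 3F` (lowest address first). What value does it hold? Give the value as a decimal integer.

In big-endian order the high byte comes first in memory.
The bytes are already most-significant first: 0xA1C9921AEC4BC23F.
0xA1C9921AEC4BC23F = 11658009754756432447.

11658009754756432447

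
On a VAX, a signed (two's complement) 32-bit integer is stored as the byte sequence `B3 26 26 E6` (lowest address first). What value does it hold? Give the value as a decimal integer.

-433707341

Little-endian: lowest address holds the least-significant byte.
Reassemble most-significant byte first: E6 26 26 B3 → 0xE62626B3.
Top bit is set, so as a signed 32-bit value this is 0xE62626B3 − 2^32 = -433707341.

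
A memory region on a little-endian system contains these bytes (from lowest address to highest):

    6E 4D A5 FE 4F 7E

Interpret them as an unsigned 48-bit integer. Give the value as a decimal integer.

138882039762286

Little-endian stores the least-significant byte at the lowest address.
Reassemble most-significant byte first: 7E 4F FE A5 4D 6E → 0x7E4FFEA54D6E.
0x7E4FFEA54D6E = 138882039762286.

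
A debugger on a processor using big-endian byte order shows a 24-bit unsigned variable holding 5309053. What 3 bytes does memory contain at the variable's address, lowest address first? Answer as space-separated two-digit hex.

51 02 7D

5309053 in hexadecimal, padded to 24 bits, is 0x51027D.
Split into bytes (most-significant first): 51 02 7D.
Big-endian stores the most-significant byte at the lowest address.
So the memory order matches the most-significant-first order: 51 02 7D.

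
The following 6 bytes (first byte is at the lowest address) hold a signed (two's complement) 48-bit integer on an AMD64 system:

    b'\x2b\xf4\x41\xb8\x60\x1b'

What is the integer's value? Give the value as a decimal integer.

Little-endian stores the least-significant byte at the lowest address.
Reassemble most-significant byte first: 1B 60 B8 41 F4 2B → 0x1B60B841F42B.
0x1B60B841F42B = 30102222140459.

30102222140459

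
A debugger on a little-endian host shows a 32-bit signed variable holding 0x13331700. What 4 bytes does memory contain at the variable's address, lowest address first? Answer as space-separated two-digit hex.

Split into bytes (most-significant first): 13 33 17 00.
In little-endian order the low byte comes first in memory.
So at ascending addresses the bytes are 00 17 33 13.

00 17 33 13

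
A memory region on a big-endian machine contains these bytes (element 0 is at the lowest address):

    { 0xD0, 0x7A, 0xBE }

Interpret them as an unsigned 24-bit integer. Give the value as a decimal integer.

In big-endian order the high byte comes first in memory.
The bytes are already most-significant first: 0xD07ABE.
0xD07ABE = 13662910.

13662910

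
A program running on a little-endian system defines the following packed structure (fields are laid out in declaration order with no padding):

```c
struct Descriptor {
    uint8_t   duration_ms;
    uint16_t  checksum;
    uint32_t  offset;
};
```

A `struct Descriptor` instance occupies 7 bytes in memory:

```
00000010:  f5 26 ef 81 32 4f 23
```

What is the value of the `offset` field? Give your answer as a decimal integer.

`offset` follows `duration_ms` (1 B), `checksum` (2 B), so it starts at offset 1 + 2 = 3 and occupies 4 bytes.
Bytes at offsets 3..6: 81 32 4F 23.
In little-endian order the low byte comes first in memory.
Reassemble most-significant byte first: 23 4F 32 81 → 0x234F3281.
0x234F3281 = 592392833.

592392833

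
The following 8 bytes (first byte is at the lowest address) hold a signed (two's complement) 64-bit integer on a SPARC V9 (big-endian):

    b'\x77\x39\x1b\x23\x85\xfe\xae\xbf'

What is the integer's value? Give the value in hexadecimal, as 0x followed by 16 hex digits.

Big-endian: lowest address holds the most-significant byte.
The bytes are already most-significant first: 0x77391B2385FEAEBF.

0x77391B2385FEAEBF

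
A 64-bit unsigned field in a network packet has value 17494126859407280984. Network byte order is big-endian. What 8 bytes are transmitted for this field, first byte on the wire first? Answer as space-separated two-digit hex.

17494126859407280984 in hexadecimal, padded to 64 bits, is 0xF2C79FB0D6974B58.
Split into bytes (most-significant first): F2 C7 9F B0 D6 97 4B 58.
Big-endian stores the most-significant byte at the lowest address.
So the memory order matches the most-significant-first order: F2 C7 9F B0 D6 97 4B 58.

F2 C7 9F B0 D6 97 4B 58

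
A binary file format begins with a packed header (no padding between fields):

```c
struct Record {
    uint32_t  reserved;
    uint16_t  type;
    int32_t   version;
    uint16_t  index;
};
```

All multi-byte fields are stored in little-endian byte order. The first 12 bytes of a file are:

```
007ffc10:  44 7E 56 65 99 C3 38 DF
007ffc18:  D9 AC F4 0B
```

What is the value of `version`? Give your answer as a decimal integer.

-1395007688

`version` follows `reserved` (4 B), `type` (2 B), so it starts at offset 4 + 2 = 6 and occupies 4 bytes.
Bytes at offsets 6..9: 38 DF D9 AC.
In little-endian order the low byte comes first in memory.
Reassemble most-significant byte first: AC D9 DF 38 → 0xACD9DF38.
Top bit is set, so as a signed 32-bit value this is 0xACD9DF38 − 2^32 = -1395007688.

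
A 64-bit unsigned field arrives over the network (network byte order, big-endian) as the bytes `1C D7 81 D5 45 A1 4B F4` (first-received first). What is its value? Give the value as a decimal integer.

In big-endian order the high byte comes first in memory.
The bytes are already most-significant first: 0x1CD781D545A14BF4.
0x1CD781D545A14BF4 = 2078272506050989044.

2078272506050989044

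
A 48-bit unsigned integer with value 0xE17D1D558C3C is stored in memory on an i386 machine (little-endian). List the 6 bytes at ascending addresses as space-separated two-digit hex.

Split into bytes (most-significant first): E1 7D 1D 55 8C 3C.
In little-endian order the low byte comes first in memory.
So at ascending addresses the bytes are 3C 8C 55 1D 7D E1.

3C 8C 55 1D 7D E1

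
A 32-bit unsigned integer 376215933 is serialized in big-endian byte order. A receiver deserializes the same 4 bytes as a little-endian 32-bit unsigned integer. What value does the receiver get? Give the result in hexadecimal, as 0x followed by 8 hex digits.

376215933 in 32-bit hexadecimal is 0x166C997D.
Stored big-endian, the bytes at ascending addresses are 16 6C 99 7D.
Read back as little-endian, the first byte is least significant, giving 0x7D996C16.

0x7D996C16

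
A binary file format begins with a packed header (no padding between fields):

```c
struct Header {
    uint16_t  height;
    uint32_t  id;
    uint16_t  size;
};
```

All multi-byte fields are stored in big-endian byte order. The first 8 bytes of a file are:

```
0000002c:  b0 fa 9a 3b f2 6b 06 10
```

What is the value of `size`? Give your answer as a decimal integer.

1552

`size` follows `height` (2 B), `id` (4 B), so it starts at offset 2 + 4 = 6 and occupies 2 bytes.
Bytes at offsets 6..7: 06 10.
Big-endian stores the most-significant byte at the lowest address.
The bytes are already most-significant first: 0x0610.
0x0610 = 1552.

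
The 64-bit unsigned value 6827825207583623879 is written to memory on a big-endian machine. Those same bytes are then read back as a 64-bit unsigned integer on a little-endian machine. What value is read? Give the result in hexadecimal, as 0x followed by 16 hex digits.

0xC7CA7AD6D94EC15E

6827825207583623879 in 64-bit hexadecimal is 0x5EC14ED9D67ACAC7.
Stored big-endian, the bytes at ascending addresses are 5E C1 4E D9 D6 7A CA C7.
Read back as little-endian, the first byte is least significant, giving 0xC7CA7AD6D94EC15E.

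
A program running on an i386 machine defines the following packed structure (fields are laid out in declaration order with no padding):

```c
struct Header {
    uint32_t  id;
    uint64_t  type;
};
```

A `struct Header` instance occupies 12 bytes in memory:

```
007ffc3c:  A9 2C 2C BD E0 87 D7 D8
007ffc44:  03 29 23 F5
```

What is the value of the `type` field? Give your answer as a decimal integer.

`type` follows `id` (4 bytes), so it starts at byte offset 4 and occupies 8 bytes.
Bytes at offsets 4..11: E0 87 D7 D8 03 29 23 F5.
Little-endian: lowest address holds the least-significant byte.
Reassemble most-significant byte first: F5 23 29 03 D8 D7 87 E0 → 0xF5232903D8D787E0.
0xF5232903D8D787E0 = 17664007259976861664.

17664007259976861664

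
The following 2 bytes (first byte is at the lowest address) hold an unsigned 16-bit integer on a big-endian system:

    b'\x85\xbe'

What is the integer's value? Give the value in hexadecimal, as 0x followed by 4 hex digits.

In big-endian order the high byte comes first in memory.
The bytes are already most-significant first: 0x85BE.

0x85BE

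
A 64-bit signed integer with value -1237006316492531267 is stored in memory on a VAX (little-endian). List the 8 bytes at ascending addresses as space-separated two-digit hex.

BD 59 8C 20 4F 45 D5 EE

Two's complement of -1237006316492531267 in 64 bits: 1237006316492531267 = 0x112ABAB0DF73A643; invert → 0xEED5454F208C59BC; add 1 → 0xEED5454F208C59BD.
Split into bytes (most-significant first): EE D5 45 4F 20 8C 59 BD.
Little-endian stores the least-significant byte at the lowest address.
So at ascending addresses the bytes are BD 59 8C 20 4F 45 D5 EE.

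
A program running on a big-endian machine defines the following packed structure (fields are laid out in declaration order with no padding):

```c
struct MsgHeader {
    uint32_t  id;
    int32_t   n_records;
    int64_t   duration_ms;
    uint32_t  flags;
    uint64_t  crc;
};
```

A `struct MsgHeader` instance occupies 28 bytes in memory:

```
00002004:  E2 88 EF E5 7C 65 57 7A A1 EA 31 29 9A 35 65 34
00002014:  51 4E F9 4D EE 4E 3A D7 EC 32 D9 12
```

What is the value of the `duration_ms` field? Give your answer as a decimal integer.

`duration_ms` follows `id` (4 B), `n_records` (4 B), so it starts at offset 4 + 4 = 8 and occupies 8 bytes.
Bytes at offsets 8..15: A1 EA 31 29 9A 35 65 34.
Big-endian stores the most-significant byte at the lowest address.
The bytes are already most-significant first: 0xA1EA31299A356534.
Top bit is set, so as a signed 64-bit value this is 0xA1EA31299A356534 − 2^64 = -6779552234302249676.

-6779552234302249676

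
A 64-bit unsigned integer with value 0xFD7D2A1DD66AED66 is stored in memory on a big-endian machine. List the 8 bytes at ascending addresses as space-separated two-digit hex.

Split into bytes (most-significant first): FD 7D 2A 1D D6 6A ED 66.
Big-endian stores the most-significant byte at the lowest address.
So the memory order matches the most-significant-first order: FD 7D 2A 1D D6 6A ED 66.

FD 7D 2A 1D D6 6A ED 66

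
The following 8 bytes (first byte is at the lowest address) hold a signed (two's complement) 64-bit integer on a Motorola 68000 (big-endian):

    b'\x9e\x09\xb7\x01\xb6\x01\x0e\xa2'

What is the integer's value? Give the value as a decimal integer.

-7058909722950168926

Big-endian stores the most-significant byte at the lowest address.
The bytes are already most-significant first: 0x9E09B701B6010EA2.
Top bit is set, so as a signed 64-bit value this is 0x9E09B701B6010EA2 − 2^64 = -7058909722950168926.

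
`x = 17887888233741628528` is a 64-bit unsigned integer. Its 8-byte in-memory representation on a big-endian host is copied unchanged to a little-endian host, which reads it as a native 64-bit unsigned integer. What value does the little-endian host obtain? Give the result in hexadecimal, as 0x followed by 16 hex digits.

0x70340F12938B3EF8

17887888233741628528 in 64-bit hexadecimal is 0xF83E8B93120F3470.
Stored big-endian, the bytes at ascending addresses are F8 3E 8B 93 12 0F 34 70.
Read back as little-endian, the first byte is least significant, giving 0x70340F12938B3EF8.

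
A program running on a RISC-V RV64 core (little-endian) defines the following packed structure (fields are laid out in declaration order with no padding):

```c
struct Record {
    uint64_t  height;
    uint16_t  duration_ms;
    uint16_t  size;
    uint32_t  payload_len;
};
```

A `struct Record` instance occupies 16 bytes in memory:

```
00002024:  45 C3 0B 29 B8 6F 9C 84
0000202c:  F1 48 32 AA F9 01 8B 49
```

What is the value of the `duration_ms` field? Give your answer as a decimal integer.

18673

`duration_ms` follows `height` (8 bytes), so it starts at byte offset 8 and occupies 2 bytes.
Bytes at offsets 8..9: F1 48.
Little-endian stores the least-significant byte at the lowest address.
Reassemble most-significant byte first: 48 F1 → 0x48F1.
0x48F1 = 18673.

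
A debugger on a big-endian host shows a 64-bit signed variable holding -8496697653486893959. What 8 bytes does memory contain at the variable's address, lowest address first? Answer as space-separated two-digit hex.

8A 15 AA 80 68 04 C4 79

Two's complement of -8496697653486893959 in 64 bits: 8496697653486893959 = 0x75EA557F97FB3B87; invert → 0x8A15AA806804C478; add 1 → 0x8A15AA806804C479.
Split into bytes (most-significant first): 8A 15 AA 80 68 04 C4 79.
Big-endian stores the most-significant byte at the lowest address.
So the memory order matches the most-significant-first order: 8A 15 AA 80 68 04 C4 79.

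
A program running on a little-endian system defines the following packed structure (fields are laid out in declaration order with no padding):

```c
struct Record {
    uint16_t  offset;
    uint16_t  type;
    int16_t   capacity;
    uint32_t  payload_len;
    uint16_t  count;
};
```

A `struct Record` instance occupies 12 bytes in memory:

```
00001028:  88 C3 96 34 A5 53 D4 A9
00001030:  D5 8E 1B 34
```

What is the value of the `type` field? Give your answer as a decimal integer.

`type` follows `offset` (2 bytes), so it starts at byte offset 2 and occupies 2 bytes.
Bytes at offsets 2..3: 96 34.
Little-endian: lowest address holds the least-significant byte.
Reassemble most-significant byte first: 34 96 → 0x3496.
0x3496 = 13462.

13462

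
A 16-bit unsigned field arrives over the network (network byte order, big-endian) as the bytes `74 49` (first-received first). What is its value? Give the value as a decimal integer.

29769

Big-endian stores the most-significant byte at the lowest address.
The bytes are already most-significant first: 0x7449.
0x7449 = 29769.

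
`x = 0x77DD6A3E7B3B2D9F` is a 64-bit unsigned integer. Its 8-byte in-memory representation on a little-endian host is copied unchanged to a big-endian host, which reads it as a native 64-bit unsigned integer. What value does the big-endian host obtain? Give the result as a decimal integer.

11469889226496728439

Stored little-endian, the bytes at ascending addresses are 9F 2D 3B 7B 3E 6A DD 77.
Read back as big-endian, the last byte is least significant, giving 0x9F2D3B7B3E6ADD77.
0x9F2D3B7B3E6ADD77 = 11469889226496728439.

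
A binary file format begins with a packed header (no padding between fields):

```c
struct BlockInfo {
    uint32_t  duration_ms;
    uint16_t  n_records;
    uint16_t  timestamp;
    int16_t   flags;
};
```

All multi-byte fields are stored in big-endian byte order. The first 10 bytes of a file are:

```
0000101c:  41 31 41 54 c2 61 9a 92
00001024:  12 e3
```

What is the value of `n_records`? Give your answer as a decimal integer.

`n_records` follows `duration_ms` (4 bytes), so it starts at byte offset 4 and occupies 2 bytes.
Bytes at offsets 4..5: C2 61.
Big-endian: lowest address holds the most-significant byte.
The bytes are already most-significant first: 0xC261.
0xC261 = 49761.

49761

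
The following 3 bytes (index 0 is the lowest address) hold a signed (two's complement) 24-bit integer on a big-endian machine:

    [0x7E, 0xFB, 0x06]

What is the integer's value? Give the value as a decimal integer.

In big-endian order the high byte comes first in memory.
The bytes are already most-significant first: 0x7EFB06.
0x7EFB06 = 8321798.

8321798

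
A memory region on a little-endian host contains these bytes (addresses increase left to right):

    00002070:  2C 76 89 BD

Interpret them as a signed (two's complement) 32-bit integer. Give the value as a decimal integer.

Little-endian: lowest address holds the least-significant byte.
Reassemble most-significant byte first: BD 89 76 2C → 0xBD89762C.
Top bit is set, so as a signed 32-bit value this is 0xBD89762C − 2^32 = -1115064788.

-1115064788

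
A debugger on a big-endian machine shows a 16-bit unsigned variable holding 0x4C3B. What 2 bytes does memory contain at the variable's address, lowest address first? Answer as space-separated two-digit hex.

4C 3B

Split into bytes (most-significant first): 4C 3B.
Big-endian: lowest address holds the most-significant byte.
So the memory order matches the most-significant-first order: 4C 3B.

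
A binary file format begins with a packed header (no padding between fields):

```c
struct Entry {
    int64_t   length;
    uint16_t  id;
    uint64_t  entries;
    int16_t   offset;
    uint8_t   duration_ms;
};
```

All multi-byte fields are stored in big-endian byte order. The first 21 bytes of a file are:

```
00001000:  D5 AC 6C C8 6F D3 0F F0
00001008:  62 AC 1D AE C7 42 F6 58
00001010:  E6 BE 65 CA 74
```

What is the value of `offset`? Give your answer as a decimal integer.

`offset` follows `length` (8 B), `id` (2 B), `entries` (8 B), so it starts at offset 8 + 2 + 8 = 18 and occupies 2 bytes.
Bytes at offsets 18..19: 65 CA.
In big-endian order the high byte comes first in memory.
The bytes are already most-significant first: 0x65CA.
0x65CA = 26058.

26058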